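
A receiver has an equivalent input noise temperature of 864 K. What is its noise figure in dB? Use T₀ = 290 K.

6.00 dB

F = 1 + T_e/T₀ = 1 + 864/290 = 3.97931
NF = 10 log₁₀(3.97931) = 6.00 dB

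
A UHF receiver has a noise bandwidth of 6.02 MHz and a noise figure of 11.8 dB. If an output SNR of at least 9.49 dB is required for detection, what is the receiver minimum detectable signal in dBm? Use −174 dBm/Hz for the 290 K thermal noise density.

−84.9 dBm

Sensitivity = −174 + 10 log₁₀(B) + NF + SNR_min
= −174 + 67.8 + 11.8 + 9.49
= −84.91 dBm → −84.9 dBm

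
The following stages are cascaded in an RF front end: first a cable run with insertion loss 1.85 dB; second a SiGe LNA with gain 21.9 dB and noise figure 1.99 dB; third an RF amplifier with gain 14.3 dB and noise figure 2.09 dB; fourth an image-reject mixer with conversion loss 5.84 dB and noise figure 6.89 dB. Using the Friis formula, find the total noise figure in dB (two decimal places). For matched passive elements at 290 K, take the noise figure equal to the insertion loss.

Convert to linear (a loss of L dB is a gain of −L dB): F_i = 10^(NF_i/10), G_i = 10^(G_i,dB/10)
  Stage 1: F_1 = 10^(1.85/10) = 1.531, G_1 = 10^(−1.85/10) = 0.6531
  Stage 2: F_2 = 10^(1.99/10) = 1.581, G_2 = 10^(21.9/10) = 154.9
  Stage 3: F_3 = 10^(2.09/10) = 1.618, G_3 = 10^(14.3/10) = 26.92
  Stage 4: F_4 = 10^(6.89/10) = 4.887, G_4 = 10^(−5.84/10) = 0.2606
Friis cascade:
  F = 1.531 + (1.581 − 1)/0.6531 + (1.618 − 1)/101.2 + (4.887 − 1)/2723 = 2.429
NF = 10 log₁₀(2.429) = 3.85 dB

3.85 dB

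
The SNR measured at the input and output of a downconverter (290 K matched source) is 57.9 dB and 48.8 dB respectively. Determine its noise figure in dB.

9.1 dB

NF (dB) = SNR_in(dB) − SNR_out(dB) when the source is at T₀
NF = 57.9 − 48.8 = 9.1 dB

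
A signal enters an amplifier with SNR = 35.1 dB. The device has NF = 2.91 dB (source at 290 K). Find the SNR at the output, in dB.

32.19 dB

By definition F = SNR_in/SNR_out, so in dB: SNR_out = SNR_in − NF
SNR_out = 35.1 − 2.91 = 32.19 dB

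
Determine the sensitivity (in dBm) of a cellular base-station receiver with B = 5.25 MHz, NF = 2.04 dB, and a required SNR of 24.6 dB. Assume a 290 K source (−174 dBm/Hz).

Sensitivity = −174 + 10 log₁₀(B) + NF + SNR_min
= −174 + 67.2 + 2.04 + 24.6
= −80.16 dBm → −80.2 dBm

−80.2 dBm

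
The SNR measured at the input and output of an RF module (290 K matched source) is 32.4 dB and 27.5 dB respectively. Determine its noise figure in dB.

4.9 dB

NF (dB) = SNR_in(dB) − SNR_out(dB) when the source is at T₀
NF = 32.4 − 27.5 = 4.9 dB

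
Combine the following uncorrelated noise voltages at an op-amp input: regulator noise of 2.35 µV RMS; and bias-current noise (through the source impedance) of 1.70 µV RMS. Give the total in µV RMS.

Uncorrelated sources add in power (mean-square): V_tot = √(ΣV_i²)
V_tot = √[(2.35×10⁻⁶)² + (1.70×10⁻⁶)²] = 2.90×10⁻⁶ V = 2.90 µV

2.90 µV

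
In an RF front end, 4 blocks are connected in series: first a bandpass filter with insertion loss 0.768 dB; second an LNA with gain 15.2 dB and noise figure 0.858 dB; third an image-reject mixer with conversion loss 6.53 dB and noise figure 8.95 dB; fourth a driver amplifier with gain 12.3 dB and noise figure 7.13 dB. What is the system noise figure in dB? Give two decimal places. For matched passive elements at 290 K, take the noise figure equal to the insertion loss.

Convert to linear (a loss of L dB is a gain of −L dB): F_i = 10^(NF_i/10), G_i = 10^(G_i,dB/10)
  Stage 1: F_1 = 10^(0.768/10) = 1.193, G_1 = 10^(−0.768/10) = 0.8379
  Stage 2: F_2 = 10^(0.858/10) = 1.218, G_2 = 10^(15.2/10) = 33.11
  Stage 3: F_3 = 10^(8.95/10) = 7.852, G_3 = 10^(−6.53/10) = 0.2223
  Stage 4: F_4 = 10^(7.13/10) = 5.164, G_4 = 10^(12.3/10) = 16.98
Friis cascade:
  F = 1.193 + (1.218 − 1)/0.8379 + (7.852 − 1)/27.75 + (5.164 − 1)/6.169 = 2.376
NF = 10 log₁₀(2.376) = 3.76 dB

3.76 dB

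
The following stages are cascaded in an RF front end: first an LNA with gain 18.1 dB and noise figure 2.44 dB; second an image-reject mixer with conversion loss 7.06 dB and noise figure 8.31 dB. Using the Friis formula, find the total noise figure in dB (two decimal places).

2.66 dB

Convert to linear (a loss of L dB is a gain of −L dB): F_i = 10^(NF_i/10), G_i = 10^(G_i,dB/10)
  Stage 1: F_1 = 10^(2.44/10) = 1.754, G_1 = 10^(18.1/10) = 64.57
  Stage 2: F_2 = 10^(8.31/10) = 6.776, G_2 = 10^(−7.06/10) = 0.1968
Friis cascade:
  F = 1.754 + (6.776 − 1)/64.57 = 1.843
NF = 10 log₁₀(1.843) = 2.66 dB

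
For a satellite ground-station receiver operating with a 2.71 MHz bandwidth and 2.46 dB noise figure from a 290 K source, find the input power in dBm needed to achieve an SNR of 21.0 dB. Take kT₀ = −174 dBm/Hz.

Sensitivity = −174 + 10 log₁₀(B) + NF + SNR_min
= −174 + 64.33 + 2.46 + 21.0
= −86.21 dBm → −86.2 dBm

−86.2 dBm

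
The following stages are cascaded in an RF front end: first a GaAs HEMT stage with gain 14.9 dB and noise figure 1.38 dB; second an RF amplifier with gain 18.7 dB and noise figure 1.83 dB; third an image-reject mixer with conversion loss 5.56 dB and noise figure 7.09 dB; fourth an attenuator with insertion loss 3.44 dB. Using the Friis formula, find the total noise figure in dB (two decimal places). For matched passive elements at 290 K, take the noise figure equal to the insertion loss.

Convert to linear (a loss of L dB is a gain of −L dB): F_i = 10^(NF_i/10), G_i = 10^(G_i,dB/10)
  Stage 1: F_1 = 10^(1.38/10) = 1.374, G_1 = 10^(14.9/10) = 30.90
  Stage 2: F_2 = 10^(1.83/10) = 1.524, G_2 = 10^(18.7/10) = 74.13
  Stage 3: F_3 = 10^(7.09/10) = 5.117, G_3 = 10^(−5.56/10) = 0.2780
  Stage 4: F_4 = 10^(3.44/10) = 2.208, G_4 = 10^(−3.44/10) = 0.4529
Friis cascade:
  F = 1.374 + (1.524 − 1)/30.90 + (5.117 − 1)/2291 + (2.208 − 1)/636.8 = 1.395
NF = 10 log₁₀(1.395) = 1.44 dB

1.44 dB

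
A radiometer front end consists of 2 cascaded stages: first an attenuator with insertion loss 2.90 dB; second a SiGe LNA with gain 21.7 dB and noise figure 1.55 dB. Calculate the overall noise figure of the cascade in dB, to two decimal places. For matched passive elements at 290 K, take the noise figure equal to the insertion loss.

Convert to linear (a loss of L dB is a gain of −L dB): F_i = 10^(NF_i/10), G_i = 10^(G_i,dB/10)
  Stage 1: F_1 = 10^(2.90/10) = 1.950, G_1 = 10^(−2.90/10) = 0.5129
  Stage 2: F_2 = 10^(1.55/10) = 1.429, G_2 = 10^(21.7/10) = 147.9
Friis cascade:
  F = 1.950 + (1.429 − 1)/0.5129 = 2.786
NF = 10 log₁₀(2.786) = 4.45 dB

4.45 dB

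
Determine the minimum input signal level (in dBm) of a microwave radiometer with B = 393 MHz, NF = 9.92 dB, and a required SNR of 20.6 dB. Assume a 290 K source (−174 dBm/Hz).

−57.5 dBm

Sensitivity = −174 + 10 log₁₀(B) + NF + SNR_min
= −174 + 85.94 + 9.92 + 20.6
= −57.54 dBm → −57.5 dBm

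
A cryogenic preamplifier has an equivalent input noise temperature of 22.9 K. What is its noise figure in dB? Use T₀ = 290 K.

F = 1 + T_e/T₀ = 1 + 22.9/290 = 1.07897
NF = 10 log₁₀(1.07897) = 0.330 dB

0.330 dB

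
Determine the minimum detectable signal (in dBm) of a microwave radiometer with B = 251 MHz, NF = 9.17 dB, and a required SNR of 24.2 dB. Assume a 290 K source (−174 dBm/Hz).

−56.6 dBm

Sensitivity = −174 + 10 log₁₀(B) + NF + SNR_min
= −174 + 84 + 9.17 + 24.2
= −56.63 dBm → −56.6 dBm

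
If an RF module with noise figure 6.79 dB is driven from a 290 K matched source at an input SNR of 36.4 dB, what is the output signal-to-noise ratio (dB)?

By definition F = SNR_in/SNR_out, so in dB: SNR_out = SNR_in − NF
SNR_out = 36.4 − 6.79 = 29.61 dB

29.61 dB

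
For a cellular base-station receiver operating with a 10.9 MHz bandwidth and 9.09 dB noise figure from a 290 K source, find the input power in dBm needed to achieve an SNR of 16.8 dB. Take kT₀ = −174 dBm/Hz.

Sensitivity = −174 + 10 log₁₀(B) + NF + SNR_min
= −174 + 70.37 + 9.09 + 16.8
= −77.74 dBm → −77.7 dBm

−77.7 dBm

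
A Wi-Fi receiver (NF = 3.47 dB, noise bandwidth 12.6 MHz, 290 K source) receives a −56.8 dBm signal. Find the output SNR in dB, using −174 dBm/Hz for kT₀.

Noise floor: N = −174 + 10 log₁₀(B) + NF
10 log₁₀(1.26×10⁷) = 71 dB
N = −174 + 71 + 3.47 = −99.53 dBm
SNR = P_sig − N = −56.8 − (−99.53) = 42.73 dB → 42.7 dB

42.7 dB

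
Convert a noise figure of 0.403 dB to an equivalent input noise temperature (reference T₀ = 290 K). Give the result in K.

F = 10^(0.403/10) = 1.09724
T_e = (F − 1)·T₀ = (1.09724 − 1) × 290 = 28.2 K

28.2 K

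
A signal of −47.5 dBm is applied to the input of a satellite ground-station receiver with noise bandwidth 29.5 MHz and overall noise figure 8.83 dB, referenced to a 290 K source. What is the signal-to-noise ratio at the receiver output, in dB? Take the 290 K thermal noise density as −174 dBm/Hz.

Noise floor: N = −174 + 10 log₁₀(B) + NF
10 log₁₀(2.95×10⁷) = 74.7 dB
N = −174 + 74.7 + 8.83 = −90.47 dBm
SNR = P_sig − N = −47.5 − (−90.47) = 42.97 dB → 43.0 dB

43.0 dB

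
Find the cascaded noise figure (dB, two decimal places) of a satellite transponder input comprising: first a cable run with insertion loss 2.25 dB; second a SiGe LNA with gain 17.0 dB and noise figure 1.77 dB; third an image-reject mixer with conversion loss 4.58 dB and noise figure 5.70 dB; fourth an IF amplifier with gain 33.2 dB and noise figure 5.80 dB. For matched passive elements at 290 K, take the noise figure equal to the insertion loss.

4.60 dB

Convert to linear (a loss of L dB is a gain of −L dB): F_i = 10^(NF_i/10), G_i = 10^(G_i,dB/10)
  Stage 1: F_1 = 10^(2.25/10) = 1.679, G_1 = 10^(−2.25/10) = 0.5957
  Stage 2: F_2 = 10^(1.77/10) = 1.503, G_2 = 10^(17.0/10) = 50.12
  Stage 3: F_3 = 10^(5.70/10) = 3.715, G_3 = 10^(−4.58/10) = 0.3483
  Stage 4: F_4 = 10^(5.80/10) = 3.802, G_4 = 10^(33.2/10) = 2089
Friis cascade:
  F = 1.679 + (1.503 − 1)/0.5957 + (3.715 − 1)/29.85 + (3.802 − 1)/10.40 = 2.884
NF = 10 log₁₀(2.884) = 4.60 dB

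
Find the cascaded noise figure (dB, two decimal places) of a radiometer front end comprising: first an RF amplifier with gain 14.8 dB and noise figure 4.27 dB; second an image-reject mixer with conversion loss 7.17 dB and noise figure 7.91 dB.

4.54 dB

Convert to linear (a loss of L dB is a gain of −L dB): F_i = 10^(NF_i/10), G_i = 10^(G_i,dB/10)
  Stage 1: F_1 = 10^(4.27/10) = 2.673, G_1 = 10^(14.8/10) = 30.20
  Stage 2: F_2 = 10^(7.91/10) = 6.180, G_2 = 10^(−7.17/10) = 0.1919
Friis cascade:
  F = 2.673 + (6.180 − 1)/30.20 = 2.845
NF = 10 log₁₀(2.845) = 4.54 dB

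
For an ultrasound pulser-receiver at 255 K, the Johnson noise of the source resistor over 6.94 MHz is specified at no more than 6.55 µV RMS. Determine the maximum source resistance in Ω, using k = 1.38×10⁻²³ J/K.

Johnson–Nyquist: V_n = √(4kTRB) ⇒ R = V_n² / (4kTB)
4kTB = 4 × 1.38×10⁻²³ × 255 × 6.94×10⁶ = 9.77×10⁻¹⁴
R = (6.55×10⁻⁶)² / 9.77×10⁻¹⁴ = 4.39×10² Ω = 439 Ω

439 Ω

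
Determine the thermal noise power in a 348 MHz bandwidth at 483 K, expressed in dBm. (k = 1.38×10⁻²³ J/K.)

−86.3 dBm

P_n = kTB = 1.38×10⁻²³ × 483 × 3.48×10⁸ = 2.32×10⁻¹² W
In dBm: 10 log₁₀(2.32×10⁻¹² / 10⁻³) = −86.3 dBm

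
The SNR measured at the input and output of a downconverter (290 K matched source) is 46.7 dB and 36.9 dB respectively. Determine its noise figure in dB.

NF (dB) = SNR_in(dB) − SNR_out(dB) when the source is at T₀
NF = 46.7 − 36.9 = 9.8 dB

9.8 dB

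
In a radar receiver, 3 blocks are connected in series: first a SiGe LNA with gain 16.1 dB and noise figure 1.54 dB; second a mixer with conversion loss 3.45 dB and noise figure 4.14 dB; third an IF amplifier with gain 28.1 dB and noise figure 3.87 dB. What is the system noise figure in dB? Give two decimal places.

1.88 dB

Convert to linear (a loss of L dB is a gain of −L dB): F_i = 10^(NF_i/10), G_i = 10^(G_i,dB/10)
  Stage 1: F_1 = 10^(1.54/10) = 1.426, G_1 = 10^(16.1/10) = 40.74
  Stage 2: F_2 = 10^(4.14/10) = 2.594, G_2 = 10^(−3.45/10) = 0.4519
  Stage 3: F_3 = 10^(3.87/10) = 2.438, G_3 = 10^(28.1/10) = 645.7
Friis cascade:
  F = 1.426 + (2.594 − 1)/40.74 + (2.438 − 1)/18.41 = 1.543
NF = 10 log₁₀(1.543) = 1.88 dB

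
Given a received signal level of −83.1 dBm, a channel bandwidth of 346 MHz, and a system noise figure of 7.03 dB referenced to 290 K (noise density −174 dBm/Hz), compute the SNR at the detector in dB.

−1.5 dB

Noise floor: N = −174 + 10 log₁₀(B) + NF
10 log₁₀(3.46×10⁸) = 85.39 dB
N = −174 + 85.39 + 7.03 = −81.58 dBm
SNR = P_sig − N = −83.1 − (−81.58) = −1.52 dB → −1.5 dB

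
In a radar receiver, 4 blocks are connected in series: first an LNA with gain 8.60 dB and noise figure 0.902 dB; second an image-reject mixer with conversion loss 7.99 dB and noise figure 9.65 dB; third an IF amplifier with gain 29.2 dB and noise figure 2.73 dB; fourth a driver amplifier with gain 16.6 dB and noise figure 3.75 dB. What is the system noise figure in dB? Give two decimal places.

Convert to linear (a loss of L dB is a gain of −L dB): F_i = 10^(NF_i/10), G_i = 10^(G_i,dB/10)
  Stage 1: F_1 = 10^(0.902/10) = 1.231, G_1 = 10^(8.60/10) = 7.244
  Stage 2: F_2 = 10^(9.65/10) = 9.226, G_2 = 10^(−7.99/10) = 0.1589
  Stage 3: F_3 = 10^(2.73/10) = 1.875, G_3 = 10^(29.2/10) = 831.8
  Stage 4: F_4 = 10^(3.75/10) = 2.371, G_4 = 10^(16.6/10) = 45.71
Friis cascade:
  F = 1.231 + (9.226 − 1)/7.244 + (1.875 − 1)/1.151 + (2.371 − 1)/957.2 = 3.128
NF = 10 log₁₀(3.128) = 4.95 dB

4.95 dB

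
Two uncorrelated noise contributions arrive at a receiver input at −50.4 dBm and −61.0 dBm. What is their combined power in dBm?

−50.0 dBm

Convert to linear, add, convert back:
P₁ = 9.12×10⁻⁹ W, P₂ = 7.94×10⁻¹⁰ W
P_tot = 9.91×10⁻⁹ W → 10 log₁₀(P_tot / 10⁻³) = −50.0 dBm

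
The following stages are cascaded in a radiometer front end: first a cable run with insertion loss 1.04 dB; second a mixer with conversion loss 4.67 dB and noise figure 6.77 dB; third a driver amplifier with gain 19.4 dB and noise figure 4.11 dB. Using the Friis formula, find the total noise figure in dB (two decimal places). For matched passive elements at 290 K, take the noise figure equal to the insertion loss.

Convert to linear (a loss of L dB is a gain of −L dB): F_i = 10^(NF_i/10), G_i = 10^(G_i,dB/10)
  Stage 1: F_1 = 10^(1.04/10) = 1.271, G_1 = 10^(−1.04/10) = 0.7870
  Stage 2: F_2 = 10^(6.77/10) = 4.753, G_2 = 10^(−4.67/10) = 0.3412
  Stage 3: F_3 = 10^(4.11/10) = 2.576, G_3 = 10^(19.4/10) = 87.10
Friis cascade:
  F = 1.271 + (4.753 − 1)/0.7870 + (2.576 − 1)/0.2685 = 11.91
NF = 10 log₁₀(11.91) = 10.76 dB

10.76 dB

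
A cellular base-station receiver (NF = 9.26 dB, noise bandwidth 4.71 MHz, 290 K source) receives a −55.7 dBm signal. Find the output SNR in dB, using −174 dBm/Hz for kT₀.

Noise floor: N = −174 + 10 log₁₀(B) + NF
10 log₁₀(4.71×10⁶) = 66.73 dB
N = −174 + 66.73 + 9.26 = −98.01 dBm
SNR = P_sig − N = −55.7 − (−98.01) = 42.31 dB → 42.3 dB

42.3 dB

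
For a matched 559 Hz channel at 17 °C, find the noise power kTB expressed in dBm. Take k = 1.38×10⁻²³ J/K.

T = 17 °C + 273.15 = 290.15 K
P_n = kTB = 1.38×10⁻²³ × 290.15 × 5.59×10² = 2.24×10⁻¹⁸ W
In dBm: 10 log₁₀(2.24×10⁻¹⁸ / 10⁻³) = −146.5 dBm

−146.5 dBm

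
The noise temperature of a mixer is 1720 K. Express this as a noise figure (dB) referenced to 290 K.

8.41 dB

F = 1 + T_e/T₀ = 1 + 1720/290 = 6.93103
NF = 10 log₁₀(6.93103) = 8.41 dB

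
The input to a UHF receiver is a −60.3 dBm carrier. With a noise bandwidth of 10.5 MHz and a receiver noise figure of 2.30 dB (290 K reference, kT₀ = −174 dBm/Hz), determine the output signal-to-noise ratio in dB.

41.2 dB

Noise floor: N = −174 + 10 log₁₀(B) + NF
10 log₁₀(1.05×10⁷) = 70.21 dB
N = −174 + 70.21 + 2.30 = −101.49 dBm
SNR = P_sig − N = −60.3 − (−101.49) = 41.19 dB → 41.2 dB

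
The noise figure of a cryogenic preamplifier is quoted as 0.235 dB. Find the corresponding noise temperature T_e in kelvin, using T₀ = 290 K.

16.1 K

F = 10^(0.235/10) = 1.0556
T_e = (F − 1)·T₀ = (1.0556 − 1) × 290 = 16.1 K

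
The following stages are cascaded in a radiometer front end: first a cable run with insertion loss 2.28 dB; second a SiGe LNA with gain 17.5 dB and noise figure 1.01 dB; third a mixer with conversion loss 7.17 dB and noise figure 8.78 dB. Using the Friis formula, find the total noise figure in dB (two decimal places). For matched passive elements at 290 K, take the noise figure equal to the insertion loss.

Convert to linear (a loss of L dB is a gain of −L dB): F_i = 10^(NF_i/10), G_i = 10^(G_i,dB/10)
  Stage 1: F_1 = 10^(2.28/10) = 1.690, G_1 = 10^(−2.28/10) = 0.5916
  Stage 2: F_2 = 10^(1.01/10) = 1.262, G_2 = 10^(17.5/10) = 56.23
  Stage 3: F_3 = 10^(8.78/10) = 7.551, G_3 = 10^(−7.17/10) = 0.1919
Friis cascade:
  F = 1.690 + (1.262 − 1)/0.5916 + (7.551 − 1)/33.27 = 2.330
NF = 10 log₁₀(2.330) = 3.67 dB

3.67 dB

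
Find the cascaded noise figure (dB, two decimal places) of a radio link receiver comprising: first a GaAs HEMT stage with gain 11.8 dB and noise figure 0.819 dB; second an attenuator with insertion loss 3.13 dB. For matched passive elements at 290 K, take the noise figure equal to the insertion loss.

Convert to linear (a loss of L dB is a gain of −L dB): F_i = 10^(NF_i/10), G_i = 10^(G_i,dB/10)
  Stage 1: F_1 = 10^(0.819/10) = 1.208, G_1 = 10^(11.8/10) = 15.14
  Stage 2: F_2 = 10^(3.13/10) = 2.056, G_2 = 10^(−3.13/10) = 0.4864
Friis cascade:
  F = 1.208 + (2.056 − 1)/15.14 = 1.277
NF = 10 log₁₀(1.277) = 1.06 dB

1.06 dB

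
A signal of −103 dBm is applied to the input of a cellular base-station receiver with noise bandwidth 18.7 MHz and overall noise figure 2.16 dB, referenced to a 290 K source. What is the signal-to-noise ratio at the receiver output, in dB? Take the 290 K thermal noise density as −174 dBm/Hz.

Noise floor: N = −174 + 10 log₁₀(B) + NF
10 log₁₀(1.87×10⁷) = 72.72 dB
N = −174 + 72.72 + 2.16 = −99.12 dBm
SNR = P_sig − N = −103 − (−99.12) = −3.88 dB → −3.9 dB

−3.9 dB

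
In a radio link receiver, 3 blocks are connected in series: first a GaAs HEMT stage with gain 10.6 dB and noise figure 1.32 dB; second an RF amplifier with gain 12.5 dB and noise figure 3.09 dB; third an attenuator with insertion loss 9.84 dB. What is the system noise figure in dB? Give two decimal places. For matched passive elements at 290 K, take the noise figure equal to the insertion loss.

1.73 dB

Convert to linear (a loss of L dB is a gain of −L dB): F_i = 10^(NF_i/10), G_i = 10^(G_i,dB/10)
  Stage 1: F_1 = 10^(1.32/10) = 1.355, G_1 = 10^(10.6/10) = 11.48
  Stage 2: F_2 = 10^(3.09/10) = 2.037, G_2 = 10^(12.5/10) = 17.78
  Stage 3: F_3 = 10^(9.84/10) = 9.638, G_3 = 10^(−9.84/10) = 0.1038
Friis cascade:
  F = 1.355 + (2.037 − 1)/11.48 + (9.638 − 1)/204.2 = 1.488
NF = 10 log₁₀(1.488) = 1.73 dB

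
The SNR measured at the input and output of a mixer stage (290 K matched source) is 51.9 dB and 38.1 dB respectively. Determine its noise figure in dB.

NF (dB) = SNR_in(dB) − SNR_out(dB) when the source is at T₀
NF = 51.9 − 38.1 = 13.8 dB

13.8 dB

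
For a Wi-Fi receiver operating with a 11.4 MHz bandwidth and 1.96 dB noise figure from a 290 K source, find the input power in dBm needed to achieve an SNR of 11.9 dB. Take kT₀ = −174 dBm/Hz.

Sensitivity = −174 + 10 log₁₀(B) + NF + SNR_min
= −174 + 70.57 + 1.96 + 11.9
= −89.57 dBm → −89.6 dBm

−89.6 dBm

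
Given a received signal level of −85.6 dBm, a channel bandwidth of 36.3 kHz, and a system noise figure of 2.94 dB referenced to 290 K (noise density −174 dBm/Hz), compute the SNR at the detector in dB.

39.9 dB

Noise floor: N = −174 + 10 log₁₀(B) + NF
10 log₁₀(3.63×10⁴) = 45.6 dB
N = −174 + 45.6 + 2.94 = −125.46 dBm
SNR = P_sig − N = −85.6 − (−125.46) = 39.86 dB → 39.9 dB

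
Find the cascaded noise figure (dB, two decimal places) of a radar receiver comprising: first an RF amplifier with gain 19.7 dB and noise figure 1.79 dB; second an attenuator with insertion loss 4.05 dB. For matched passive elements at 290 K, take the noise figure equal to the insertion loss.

Convert to linear (a loss of L dB is a gain of −L dB): F_i = 10^(NF_i/10), G_i = 10^(G_i,dB/10)
  Stage 1: F_1 = 10^(1.79/10) = 1.510, G_1 = 10^(19.7/10) = 93.33
  Stage 2: F_2 = 10^(4.05/10) = 2.541, G_2 = 10^(−4.05/10) = 0.3936
Friis cascade:
  F = 1.510 + (2.541 − 1)/93.33 = 1.527
NF = 10 log₁₀(1.527) = 1.84 dB

1.84 dB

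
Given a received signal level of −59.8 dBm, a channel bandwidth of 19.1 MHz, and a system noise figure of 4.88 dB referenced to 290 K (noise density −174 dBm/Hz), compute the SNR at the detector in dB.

36.5 dB

Noise floor: N = −174 + 10 log₁₀(B) + NF
10 log₁₀(1.91×10⁷) = 72.81 dB
N = −174 + 72.81 + 4.88 = −96.31 dBm
SNR = P_sig − N = −59.8 − (−96.31) = 36.51 dB → 36.5 dB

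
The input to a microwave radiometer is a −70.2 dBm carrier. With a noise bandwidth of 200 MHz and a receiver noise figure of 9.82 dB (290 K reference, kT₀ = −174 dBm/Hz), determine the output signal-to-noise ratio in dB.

11.0 dB

Noise floor: N = −174 + 10 log₁₀(B) + NF
10 log₁₀(2.00×10⁸) = 83.01 dB
N = −174 + 83.01 + 9.82 = −81.17 dBm
SNR = P_sig − N = −70.2 − (−81.17) = 10.97 dB → 11.0 dB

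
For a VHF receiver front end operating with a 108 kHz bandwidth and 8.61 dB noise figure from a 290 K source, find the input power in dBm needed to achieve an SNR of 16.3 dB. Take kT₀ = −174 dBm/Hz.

−98.8 dBm

Sensitivity = −174 + 10 log₁₀(B) + NF + SNR_min
= −174 + 50.33 + 8.61 + 16.3
= −98.76 dBm → −98.8 dBm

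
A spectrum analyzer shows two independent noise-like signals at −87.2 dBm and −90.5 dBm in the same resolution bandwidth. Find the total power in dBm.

−85.5 dBm

Convert to linear, add, convert back:
P₁ = 1.91×10⁻¹² W, P₂ = 8.91×10⁻¹³ W
P_tot = 2.80×10⁻¹² W → 10 log₁₀(P_tot / 10⁻³) = −85.5 dBm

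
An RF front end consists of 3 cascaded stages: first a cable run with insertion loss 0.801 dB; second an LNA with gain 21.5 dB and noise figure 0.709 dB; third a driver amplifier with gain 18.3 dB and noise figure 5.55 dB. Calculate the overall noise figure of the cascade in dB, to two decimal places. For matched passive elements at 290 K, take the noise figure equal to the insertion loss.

1.58 dB

Convert to linear (a loss of L dB is a gain of −L dB): F_i = 10^(NF_i/10), G_i = 10^(G_i,dB/10)
  Stage 1: F_1 = 10^(0.801/10) = 1.203, G_1 = 10^(−0.801/10) = 0.8316
  Stage 2: F_2 = 10^(0.709/10) = 1.177, G_2 = 10^(21.5/10) = 141.3
  Stage 3: F_3 = 10^(5.55/10) = 3.589, G_3 = 10^(18.3/10) = 67.61
Friis cascade:
  F = 1.203 + (1.177 − 1)/0.8316 + (3.589 − 1)/117.5 = 1.438
NF = 10 log₁₀(1.438) = 1.58 dB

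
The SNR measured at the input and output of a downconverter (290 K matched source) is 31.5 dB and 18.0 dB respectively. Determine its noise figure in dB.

NF (dB) = SNR_in(dB) − SNR_out(dB) when the source is at T₀
NF = 31.5 − 18.0 = 13.5 dB

13.5 dB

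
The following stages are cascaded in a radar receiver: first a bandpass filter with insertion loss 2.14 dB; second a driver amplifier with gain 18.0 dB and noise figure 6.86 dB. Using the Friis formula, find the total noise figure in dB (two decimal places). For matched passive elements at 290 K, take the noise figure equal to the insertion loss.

9.00 dB

Convert to linear (a loss of L dB is a gain of −L dB): F_i = 10^(NF_i/10), G_i = 10^(G_i,dB/10)
  Stage 1: F_1 = 10^(2.14/10) = 1.637, G_1 = 10^(−2.14/10) = 0.6109
  Stage 2: F_2 = 10^(6.86/10) = 4.853, G_2 = 10^(18.0/10) = 63.10
Friis cascade:
  F = 1.637 + (4.853 − 1)/0.6109 = 7.943
NF = 10 log₁₀(7.943) = 9.00 dB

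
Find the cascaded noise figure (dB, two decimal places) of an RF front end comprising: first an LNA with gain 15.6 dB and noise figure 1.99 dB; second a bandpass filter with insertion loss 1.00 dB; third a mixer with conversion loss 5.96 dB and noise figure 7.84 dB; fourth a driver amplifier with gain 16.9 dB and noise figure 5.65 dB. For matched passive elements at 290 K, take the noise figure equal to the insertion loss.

3.28 dB

Convert to linear (a loss of L dB is a gain of −L dB): F_i = 10^(NF_i/10), G_i = 10^(G_i,dB/10)
  Stage 1: F_1 = 10^(1.99/10) = 1.581, G_1 = 10^(15.6/10) = 36.31
  Stage 2: F_2 = 10^(1.00/10) = 1.259, G_2 = 10^(−1.00/10) = 0.7943
  Stage 3: F_3 = 10^(7.84/10) = 6.081, G_3 = 10^(−5.96/10) = 0.2535
  Stage 4: F_4 = 10^(5.65/10) = 3.673, G_4 = 10^(16.9/10) = 48.98
Friis cascade:
  F = 1.581 + (1.259 − 1)/36.31 + (6.081 − 1)/28.84 + (3.673 − 1)/7.311 = 2.130
NF = 10 log₁₀(2.130) = 3.28 dB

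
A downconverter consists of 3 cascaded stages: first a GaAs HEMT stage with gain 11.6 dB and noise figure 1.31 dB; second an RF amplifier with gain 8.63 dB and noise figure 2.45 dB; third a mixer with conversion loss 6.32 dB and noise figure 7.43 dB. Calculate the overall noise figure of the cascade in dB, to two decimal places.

Convert to linear (a loss of L dB is a gain of −L dB): F_i = 10^(NF_i/10), G_i = 10^(G_i,dB/10)
  Stage 1: F_1 = 10^(1.31/10) = 1.352, G_1 = 10^(11.6/10) = 14.45
  Stage 2: F_2 = 10^(2.45/10) = 1.758, G_2 = 10^(8.63/10) = 7.295
  Stage 3: F_3 = 10^(7.43/10) = 5.534, G_3 = 10^(−6.32/10) = 0.2333
Friis cascade:
  F = 1.352 + (1.758 − 1)/14.45 + (5.534 − 1)/105.4 = 1.448
NF = 10 log₁₀(1.448) = 1.61 dB

1.61 dB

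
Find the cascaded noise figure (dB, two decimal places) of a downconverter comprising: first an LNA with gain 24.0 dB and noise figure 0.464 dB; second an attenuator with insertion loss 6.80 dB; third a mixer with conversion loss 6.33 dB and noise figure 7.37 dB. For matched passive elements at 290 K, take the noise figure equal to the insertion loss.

Convert to linear (a loss of L dB is a gain of −L dB): F_i = 10^(NF_i/10), G_i = 10^(G_i,dB/10)
  Stage 1: F_1 = 10^(0.464/10) = 1.113, G_1 = 10^(24.0/10) = 251.2
  Stage 2: F_2 = 10^(6.80/10) = 4.786, G_2 = 10^(−6.80/10) = 0.2089
  Stage 3: F_3 = 10^(7.37/10) = 5.458, G_3 = 10^(−6.33/10) = 0.2328
Friis cascade:
  F = 1.113 + (4.786 − 1)/251.2 + (5.458 − 1)/52.48 = 1.213
NF = 10 log₁₀(1.213) = 0.84 dB

0.84 dB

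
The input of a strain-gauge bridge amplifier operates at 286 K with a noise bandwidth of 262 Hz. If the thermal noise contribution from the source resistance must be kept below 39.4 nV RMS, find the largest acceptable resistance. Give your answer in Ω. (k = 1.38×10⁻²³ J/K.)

375 Ω

Johnson–Nyquist: V_n = √(4kTRB) ⇒ R = V_n² / (4kTB)
4kTB = 4 × 1.38×10⁻²³ × 286 × 2.62×10² = 4.14×10⁻¹⁸
R = (3.94×10⁻⁸)² / 4.14×10⁻¹⁸ = 3.75×10² Ω = 375 Ω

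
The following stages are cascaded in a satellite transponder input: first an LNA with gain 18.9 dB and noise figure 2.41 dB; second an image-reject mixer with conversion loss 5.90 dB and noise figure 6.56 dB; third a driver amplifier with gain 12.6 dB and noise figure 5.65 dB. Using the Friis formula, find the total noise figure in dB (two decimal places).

2.84 dB

Convert to linear (a loss of L dB is a gain of −L dB): F_i = 10^(NF_i/10), G_i = 10^(G_i,dB/10)
  Stage 1: F_1 = 10^(2.41/10) = 1.742, G_1 = 10^(18.9/10) = 77.62
  Stage 2: F_2 = 10^(6.56/10) = 4.529, G_2 = 10^(−5.90/10) = 0.2570
  Stage 3: F_3 = 10^(5.65/10) = 3.673, G_3 = 10^(12.6/10) = 18.20
Friis cascade:
  F = 1.742 + (4.529 − 1)/77.62 + (3.673 − 1)/19.95 = 1.921
NF = 10 log₁₀(1.921) = 2.84 dB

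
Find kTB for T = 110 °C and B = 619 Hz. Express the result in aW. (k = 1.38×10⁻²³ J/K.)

T = 110 °C + 273.15 = 383.15 K
P_n = kTB = 1.38×10⁻²³ × 383.15 × 6.19×10² = 3.27×10⁻¹⁸ W = 3.27 aW

3.27 aW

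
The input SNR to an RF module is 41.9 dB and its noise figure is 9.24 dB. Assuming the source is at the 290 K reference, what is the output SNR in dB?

By definition F = SNR_in/SNR_out, so in dB: SNR_out = SNR_in − NF
SNR_out = 41.9 − 9.24 = 32.66 dB

32.66 dB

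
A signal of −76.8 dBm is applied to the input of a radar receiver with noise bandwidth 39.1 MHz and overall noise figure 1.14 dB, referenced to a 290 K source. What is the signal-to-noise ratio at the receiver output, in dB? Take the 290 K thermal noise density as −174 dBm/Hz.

20.1 dB

Noise floor: N = −174 + 10 log₁₀(B) + NF
10 log₁₀(3.91×10⁷) = 75.92 dB
N = −174 + 75.92 + 1.14 = −96.94 dBm
SNR = P_sig − N = −76.8 − (−96.94) = 20.14 dB → 20.1 dB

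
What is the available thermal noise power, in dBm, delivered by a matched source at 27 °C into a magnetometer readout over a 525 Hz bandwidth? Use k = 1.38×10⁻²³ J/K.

T = 27 °C + 273.15 = 300.15 K
P_n = kTB = 1.38×10⁻²³ × 300.15 × 5.25×10² = 2.17×10⁻¹⁸ W
In dBm: 10 log₁₀(2.17×10⁻¹⁸ / 10⁻³) = −146.6 dBm

−146.6 dBm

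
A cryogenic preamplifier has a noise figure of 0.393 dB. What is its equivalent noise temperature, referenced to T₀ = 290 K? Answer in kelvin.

27.5 K

F = 10^(0.393/10) = 1.09471
T_e = (F − 1)·T₀ = (1.09471 − 1) × 290 = 27.5 K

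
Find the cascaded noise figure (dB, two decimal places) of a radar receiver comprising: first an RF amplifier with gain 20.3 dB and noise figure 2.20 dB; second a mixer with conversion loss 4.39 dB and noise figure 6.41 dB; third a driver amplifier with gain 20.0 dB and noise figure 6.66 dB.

2.51 dB

Convert to linear (a loss of L dB is a gain of −L dB): F_i = 10^(NF_i/10), G_i = 10^(G_i,dB/10)
  Stage 1: F_1 = 10^(2.20/10) = 1.660, G_1 = 10^(20.3/10) = 107.2
  Stage 2: F_2 = 10^(6.41/10) = 4.375, G_2 = 10^(−4.39/10) = 0.3639
  Stage 3: F_3 = 10^(6.66/10) = 4.634, G_3 = 10^(20.0/10) = 100.0
Friis cascade:
  F = 1.660 + (4.375 − 1)/107.2 + (4.634 − 1)/38.99 = 1.784
NF = 10 log₁₀(1.784) = 2.51 dB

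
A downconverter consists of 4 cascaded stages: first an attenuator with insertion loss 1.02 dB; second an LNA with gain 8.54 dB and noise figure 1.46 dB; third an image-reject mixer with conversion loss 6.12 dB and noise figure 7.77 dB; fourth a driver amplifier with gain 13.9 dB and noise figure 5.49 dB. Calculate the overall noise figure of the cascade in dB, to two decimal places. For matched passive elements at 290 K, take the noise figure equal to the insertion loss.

Convert to linear (a loss of L dB is a gain of −L dB): F_i = 10^(NF_i/10), G_i = 10^(G_i,dB/10)
  Stage 1: F_1 = 10^(1.02/10) = 1.265, G_1 = 10^(−1.02/10) = 0.7907
  Stage 2: F_2 = 10^(1.46/10) = 1.400, G_2 = 10^(8.54/10) = 7.145
  Stage 3: F_3 = 10^(7.77/10) = 5.984, G_3 = 10^(−6.12/10) = 0.2443
  Stage 4: F_4 = 10^(5.49/10) = 3.540, G_4 = 10^(13.9/10) = 24.55
Friis cascade:
  F = 1.265 + (1.400 − 1)/0.7907 + (5.984 − 1)/5.649 + (3.540 − 1)/1.380 = 4.492
NF = 10 log₁₀(4.492) = 6.52 dB

6.52 dB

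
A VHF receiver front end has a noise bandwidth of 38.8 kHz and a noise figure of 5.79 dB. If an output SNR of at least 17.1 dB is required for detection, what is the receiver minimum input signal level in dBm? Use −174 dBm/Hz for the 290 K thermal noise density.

−105.2 dBm

Sensitivity = −174 + 10 log₁₀(B) + NF + SNR_min
= −174 + 45.89 + 5.79 + 17.1
= −105.22 dBm → −105.2 dBm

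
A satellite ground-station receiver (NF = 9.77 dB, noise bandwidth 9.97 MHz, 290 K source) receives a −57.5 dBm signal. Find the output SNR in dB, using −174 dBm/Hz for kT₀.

36.7 dB

Noise floor: N = −174 + 10 log₁₀(B) + NF
10 log₁₀(9.97×10⁶) = 69.99 dB
N = −174 + 69.99 + 9.77 = −94.24 dBm
SNR = P_sig − N = −57.5 − (−94.24) = 36.74 dB → 36.7 dB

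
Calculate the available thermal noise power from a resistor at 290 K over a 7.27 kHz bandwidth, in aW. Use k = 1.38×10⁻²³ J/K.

P_n = kTB = 1.38×10⁻²³ × 290 × 7.27×10³ = 2.91×10⁻¹⁷ W = 29.1 aW

29.1 aW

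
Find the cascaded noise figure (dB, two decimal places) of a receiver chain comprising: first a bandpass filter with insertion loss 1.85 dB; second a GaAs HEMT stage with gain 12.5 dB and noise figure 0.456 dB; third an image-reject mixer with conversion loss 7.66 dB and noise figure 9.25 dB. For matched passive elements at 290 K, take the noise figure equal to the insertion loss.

Convert to linear (a loss of L dB is a gain of −L dB): F_i = 10^(NF_i/10), G_i = 10^(G_i,dB/10)
  Stage 1: F_1 = 10^(1.85/10) = 1.531, G_1 = 10^(−1.85/10) = 0.6531
  Stage 2: F_2 = 10^(0.456/10) = 1.111, G_2 = 10^(12.5/10) = 17.78
  Stage 3: F_3 = 10^(9.25/10) = 8.414, G_3 = 10^(−7.66/10) = 0.1714
Friis cascade:
  F = 1.531 + (1.111 − 1)/0.6531 + (8.414 − 1)/11.61 = 2.339
NF = 10 log₁₀(2.339) = 3.69 dB

3.69 dB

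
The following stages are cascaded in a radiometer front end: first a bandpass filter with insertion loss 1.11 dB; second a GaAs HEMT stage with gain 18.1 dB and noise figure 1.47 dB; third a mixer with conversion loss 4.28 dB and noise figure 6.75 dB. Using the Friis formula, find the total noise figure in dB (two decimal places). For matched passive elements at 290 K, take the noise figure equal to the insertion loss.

Convert to linear (a loss of L dB is a gain of −L dB): F_i = 10^(NF_i/10), G_i = 10^(G_i,dB/10)
  Stage 1: F_1 = 10^(1.11/10) = 1.291, G_1 = 10^(−1.11/10) = 0.7745
  Stage 2: F_2 = 10^(1.47/10) = 1.403, G_2 = 10^(18.1/10) = 64.57
  Stage 3: F_3 = 10^(6.75/10) = 4.732, G_3 = 10^(−4.28/10) = 0.3733
Friis cascade:
  F = 1.291 + (1.403 − 1)/0.7745 + (4.732 − 1)/50.00 = 1.886
NF = 10 log₁₀(1.886) = 2.76 dB

2.76 dB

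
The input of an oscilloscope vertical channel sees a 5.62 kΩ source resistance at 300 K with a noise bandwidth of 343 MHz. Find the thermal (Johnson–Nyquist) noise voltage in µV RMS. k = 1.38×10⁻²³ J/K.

179 µV

V_n = √(4kTRB)
4kTRB = 4 × 1.38×10⁻²³ × 300 × 5.62×10³ × 3.43×10⁸ = 3.19×10⁻⁸ V²
V_n = √(3.19×10⁻⁸) = 1.79×10⁻⁴ V = 179 µV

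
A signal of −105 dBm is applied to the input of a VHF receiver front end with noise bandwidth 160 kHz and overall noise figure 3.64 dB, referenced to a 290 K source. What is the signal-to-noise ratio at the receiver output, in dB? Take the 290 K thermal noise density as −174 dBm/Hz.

13.3 dB

Noise floor: N = −174 + 10 log₁₀(B) + NF
10 log₁₀(1.60×10⁵) = 52.04 dB
N = −174 + 52.04 + 3.64 = −118.32 dBm
SNR = P_sig − N = −105 − (−118.32) = 13.32 dB → 13.3 dB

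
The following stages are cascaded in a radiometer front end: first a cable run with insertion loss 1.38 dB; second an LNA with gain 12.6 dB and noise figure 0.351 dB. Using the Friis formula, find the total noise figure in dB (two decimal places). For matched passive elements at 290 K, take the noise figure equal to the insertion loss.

1.73 dB

Convert to linear (a loss of L dB is a gain of −L dB): F_i = 10^(NF_i/10), G_i = 10^(G_i,dB/10)
  Stage 1: F_1 = 10^(1.38/10) = 1.374, G_1 = 10^(−1.38/10) = 0.7278
  Stage 2: F_2 = 10^(0.351/10) = 1.084, G_2 = 10^(12.6/10) = 18.20
Friis cascade:
  F = 1.374 + (1.084 − 1)/0.7278 = 1.490
NF = 10 log₁₀(1.490) = 1.73 dB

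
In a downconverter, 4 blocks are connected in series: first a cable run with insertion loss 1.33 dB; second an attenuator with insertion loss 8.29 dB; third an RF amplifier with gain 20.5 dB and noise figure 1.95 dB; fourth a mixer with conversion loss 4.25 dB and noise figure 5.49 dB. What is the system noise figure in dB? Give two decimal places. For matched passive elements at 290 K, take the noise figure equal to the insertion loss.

11.63 dB

Convert to linear (a loss of L dB is a gain of −L dB): F_i = 10^(NF_i/10), G_i = 10^(G_i,dB/10)
  Stage 1: F_1 = 10^(1.33/10) = 1.358, G_1 = 10^(−1.33/10) = 0.7362
  Stage 2: F_2 = 10^(8.29/10) = 6.745, G_2 = 10^(−8.29/10) = 0.1483
  Stage 3: F_3 = 10^(1.95/10) = 1.567, G_3 = 10^(20.5/10) = 112.2
  Stage 4: F_4 = 10^(5.49/10) = 3.540, G_4 = 10^(−4.25/10) = 0.3758
Friis cascade:
  F = 1.358 + (6.745 − 1)/0.7362 + (1.567 − 1)/0.1091 + (3.540 − 1)/12.25 = 14.56
NF = 10 log₁₀(14.56) = 11.63 dB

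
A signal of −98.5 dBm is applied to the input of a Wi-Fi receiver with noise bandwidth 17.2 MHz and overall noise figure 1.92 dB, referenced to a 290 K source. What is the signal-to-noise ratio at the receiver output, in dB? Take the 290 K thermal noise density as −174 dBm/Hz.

1.2 dB

Noise floor: N = −174 + 10 log₁₀(B) + NF
10 log₁₀(1.72×10⁷) = 72.36 dB
N = −174 + 72.36 + 1.92 = −99.72 dBm
SNR = P_sig − N = −98.5 − (−99.72) = 1.22 dB → 1.2 dB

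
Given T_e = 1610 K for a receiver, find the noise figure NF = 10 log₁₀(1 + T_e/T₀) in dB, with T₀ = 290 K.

F = 1 + T_e/T₀ = 1 + 1610/290 = 6.55172
NF = 10 log₁₀(6.55172) = 8.16 dB

8.16 dB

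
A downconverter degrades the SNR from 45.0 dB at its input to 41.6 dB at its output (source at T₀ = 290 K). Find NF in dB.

3.4 dB

NF (dB) = SNR_in(dB) − SNR_out(dB) when the source is at T₀
NF = 45.0 − 41.6 = 3.4 dB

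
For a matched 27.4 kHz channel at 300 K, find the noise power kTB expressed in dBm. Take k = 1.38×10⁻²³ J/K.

P_n = kTB = 1.38×10⁻²³ × 300 × 2.74×10⁴ = 1.13×10⁻¹⁶ W
In dBm: 10 log₁₀(1.13×10⁻¹⁶ / 10⁻³) = −129.5 dBm

−129.5 dBm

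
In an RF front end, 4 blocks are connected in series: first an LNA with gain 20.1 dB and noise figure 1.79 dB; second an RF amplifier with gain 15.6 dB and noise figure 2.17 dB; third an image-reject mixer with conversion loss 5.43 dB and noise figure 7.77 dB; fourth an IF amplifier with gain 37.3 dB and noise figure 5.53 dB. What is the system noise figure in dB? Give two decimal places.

Convert to linear (a loss of L dB is a gain of −L dB): F_i = 10^(NF_i/10), G_i = 10^(G_i,dB/10)
  Stage 1: F_1 = 10^(1.79/10) = 1.510, G_1 = 10^(20.1/10) = 102.3
  Stage 2: F_2 = 10^(2.17/10) = 1.648, G_2 = 10^(15.6/10) = 36.31
  Stage 3: F_3 = 10^(7.77/10) = 5.984, G_3 = 10^(−5.43/10) = 0.2864
  Stage 4: F_4 = 10^(5.53/10) = 3.573, G_4 = 10^(37.3/10) = 5370
Friis cascade:
  F = 1.510 + (1.648 − 1)/102.3 + (5.984 − 1)/3715 + (3.573 − 1)/1064 = 1.520
NF = 10 log₁₀(1.520) = 1.82 dB

1.82 dB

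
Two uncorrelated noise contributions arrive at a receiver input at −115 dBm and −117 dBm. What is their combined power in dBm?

−112.9 dBm

Convert to linear, add, convert back:
P₁ = 3.16×10⁻¹⁵ W, P₂ = 2.00×10⁻¹⁵ W
P_tot = 5.16×10⁻¹⁵ W → 10 log₁₀(P_tot / 10⁻³) = −112.9 dBm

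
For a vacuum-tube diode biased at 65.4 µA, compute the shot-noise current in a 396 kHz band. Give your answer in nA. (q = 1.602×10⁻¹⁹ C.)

I_n = √(2qI·B)
2qI·B = 2 × 1.602×10⁻¹⁹ × 6.54×10⁻⁵ × 3.96×10⁵ = 8.30×10⁻¹⁸ A²
I_n = √(8.30×10⁻¹⁸) = 2.88×10⁻⁹ A = 2.88 nA

2.88 nA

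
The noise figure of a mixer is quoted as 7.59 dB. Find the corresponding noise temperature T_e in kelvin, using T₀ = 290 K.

1375 K

F = 10^(7.59/10) = 5.74116
T_e = (F − 1)·T₀ = (5.74116 − 1) × 290 = 1375 K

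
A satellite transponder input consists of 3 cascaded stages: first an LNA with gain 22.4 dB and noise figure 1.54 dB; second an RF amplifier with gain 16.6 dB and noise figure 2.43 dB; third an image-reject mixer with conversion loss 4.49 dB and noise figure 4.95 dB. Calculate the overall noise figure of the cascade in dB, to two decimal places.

1.55 dB

Convert to linear (a loss of L dB is a gain of −L dB): F_i = 10^(NF_i/10), G_i = 10^(G_i,dB/10)
  Stage 1: F_1 = 10^(1.54/10) = 1.426, G_1 = 10^(22.4/10) = 173.8
  Stage 2: F_2 = 10^(2.43/10) = 1.750, G_2 = 10^(16.6/10) = 45.71
  Stage 3: F_3 = 10^(4.95/10) = 3.126, G_3 = 10^(−4.49/10) = 0.3556
Friis cascade:
  F = 1.426 + (1.750 − 1)/173.8 + (3.126 − 1)/7943 = 1.430
NF = 10 log₁₀(1.430) = 1.55 dB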